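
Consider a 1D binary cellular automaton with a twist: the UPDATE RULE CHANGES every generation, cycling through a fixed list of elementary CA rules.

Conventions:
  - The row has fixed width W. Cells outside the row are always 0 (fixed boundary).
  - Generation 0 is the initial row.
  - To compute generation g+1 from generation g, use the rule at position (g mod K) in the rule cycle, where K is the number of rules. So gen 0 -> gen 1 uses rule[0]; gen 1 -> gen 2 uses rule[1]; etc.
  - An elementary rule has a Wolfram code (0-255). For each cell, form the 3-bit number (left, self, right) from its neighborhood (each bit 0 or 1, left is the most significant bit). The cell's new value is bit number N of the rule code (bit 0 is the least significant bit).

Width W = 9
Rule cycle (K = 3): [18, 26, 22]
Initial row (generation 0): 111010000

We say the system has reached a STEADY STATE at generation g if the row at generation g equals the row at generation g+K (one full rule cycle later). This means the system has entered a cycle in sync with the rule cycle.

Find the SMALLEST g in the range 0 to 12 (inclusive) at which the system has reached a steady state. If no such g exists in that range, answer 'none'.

Answer: 7

Derivation:
Gen 0: 111010000
Gen 1 (rule 18): 000001000
Gen 2 (rule 26): 000010100
Gen 3 (rule 22): 000110110
Gen 4 (rule 18): 001000001
Gen 5 (rule 26): 010100010
Gen 6 (rule 22): 110110111
Gen 7 (rule 18): 000000000
Gen 8 (rule 26): 000000000
Gen 9 (rule 22): 000000000
Gen 10 (rule 18): 000000000
Gen 11 (rule 26): 000000000
Gen 12 (rule 22): 000000000
Gen 13 (rule 18): 000000000
Gen 14 (rule 26): 000000000
Gen 15 (rule 22): 000000000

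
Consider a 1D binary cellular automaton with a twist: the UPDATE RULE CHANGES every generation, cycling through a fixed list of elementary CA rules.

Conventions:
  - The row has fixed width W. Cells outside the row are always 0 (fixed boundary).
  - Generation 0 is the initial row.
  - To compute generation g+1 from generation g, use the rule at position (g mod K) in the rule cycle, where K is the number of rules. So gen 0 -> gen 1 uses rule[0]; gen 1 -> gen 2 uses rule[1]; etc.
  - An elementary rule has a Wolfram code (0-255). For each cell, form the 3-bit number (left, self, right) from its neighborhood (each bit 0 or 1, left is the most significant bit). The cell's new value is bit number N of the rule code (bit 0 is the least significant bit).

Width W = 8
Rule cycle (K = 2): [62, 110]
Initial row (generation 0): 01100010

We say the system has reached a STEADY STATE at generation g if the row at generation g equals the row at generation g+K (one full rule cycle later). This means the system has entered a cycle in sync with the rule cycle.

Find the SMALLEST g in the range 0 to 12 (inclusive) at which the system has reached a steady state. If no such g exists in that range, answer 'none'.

Gen 0: 01100010
Gen 1 (rule 62): 11010111
Gen 2 (rule 110): 11111101
Gen 3 (rule 62): 10000011
Gen 4 (rule 110): 10000111
Gen 5 (rule 62): 11001100
Gen 6 (rule 110): 11011100
Gen 7 (rule 62): 10110010
Gen 8 (rule 110): 11110110
Gen 9 (rule 62): 10001101
Gen 10 (rule 110): 10011111
Gen 11 (rule 62): 11110000
Gen 12 (rule 110): 10010000
Gen 13 (rule 62): 11111000
Gen 14 (rule 110): 10001000

Answer: none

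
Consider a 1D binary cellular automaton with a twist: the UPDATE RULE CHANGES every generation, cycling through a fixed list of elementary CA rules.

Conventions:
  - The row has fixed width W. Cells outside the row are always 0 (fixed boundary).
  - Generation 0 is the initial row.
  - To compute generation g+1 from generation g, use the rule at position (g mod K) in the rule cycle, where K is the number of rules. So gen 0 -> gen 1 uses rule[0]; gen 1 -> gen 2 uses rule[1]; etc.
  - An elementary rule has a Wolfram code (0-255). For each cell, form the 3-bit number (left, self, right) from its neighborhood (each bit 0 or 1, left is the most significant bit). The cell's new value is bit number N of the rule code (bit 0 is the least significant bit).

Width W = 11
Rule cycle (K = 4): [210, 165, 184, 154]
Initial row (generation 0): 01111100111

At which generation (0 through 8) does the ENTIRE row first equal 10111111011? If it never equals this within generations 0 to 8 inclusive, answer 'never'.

Answer: 1

Derivation:
Gen 0: 01111100111
Gen 1 (rule 210): 10111111011
Gen 2 (rule 165): 11011110100
Gen 3 (rule 184): 10111101010
Gen 4 (rule 154): 00111000001
Gen 5 (rule 210): 01011100010
Gen 6 (rule 165): 01101001010
Gen 7 (rule 184): 01010100101
Gen 8 (rule 154): 10000011000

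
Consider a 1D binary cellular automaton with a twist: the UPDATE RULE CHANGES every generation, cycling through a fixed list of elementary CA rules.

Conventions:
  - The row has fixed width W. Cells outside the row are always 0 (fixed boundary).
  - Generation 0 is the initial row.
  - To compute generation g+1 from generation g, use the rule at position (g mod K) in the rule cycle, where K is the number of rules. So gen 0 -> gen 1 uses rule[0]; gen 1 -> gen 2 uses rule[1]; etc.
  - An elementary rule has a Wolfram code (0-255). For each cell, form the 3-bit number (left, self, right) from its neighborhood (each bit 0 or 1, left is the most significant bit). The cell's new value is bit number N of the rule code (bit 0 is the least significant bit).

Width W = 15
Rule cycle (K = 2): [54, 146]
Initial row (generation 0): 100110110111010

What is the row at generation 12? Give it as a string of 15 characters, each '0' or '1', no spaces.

Answer: 010110110100010

Derivation:
Gen 0: 100110110111010
Gen 1 (rule 54): 111001001000111
Gen 2 (rule 146): 010110110101010
Gen 3 (rule 54): 111001001111111
Gen 4 (rule 146): 010110110111110
Gen 5 (rule 54): 111001001000001
Gen 6 (rule 146): 010110110100010
Gen 7 (rule 54): 111001001110111
Gen 8 (rule 146): 010110110100010
Gen 9 (rule 54): 111001001110111
Gen 10 (rule 146): 010110110100010
Gen 11 (rule 54): 111001001110111
Gen 12 (rule 146): 010110110100010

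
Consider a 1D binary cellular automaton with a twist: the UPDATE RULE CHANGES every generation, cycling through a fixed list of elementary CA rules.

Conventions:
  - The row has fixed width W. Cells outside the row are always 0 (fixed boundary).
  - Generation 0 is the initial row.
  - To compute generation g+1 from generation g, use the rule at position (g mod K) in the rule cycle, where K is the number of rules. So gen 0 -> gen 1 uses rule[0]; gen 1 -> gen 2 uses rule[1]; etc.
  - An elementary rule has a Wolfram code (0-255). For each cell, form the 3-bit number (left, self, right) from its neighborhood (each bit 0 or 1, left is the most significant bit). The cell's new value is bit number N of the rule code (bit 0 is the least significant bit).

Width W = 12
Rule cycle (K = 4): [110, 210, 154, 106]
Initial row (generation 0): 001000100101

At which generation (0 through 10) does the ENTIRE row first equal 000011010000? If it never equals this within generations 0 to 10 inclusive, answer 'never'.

Gen 0: 001000100101
Gen 1 (rule 110): 011001101111
Gen 2 (rule 210): 101110100111
Gen 3 (rule 154): 001100011110
Gen 4 (rule 106): 011100110010
Gen 5 (rule 110): 110101110110
Gen 6 (rule 210): 010000110011
Gen 7 (rule 154): 101001101110
Gen 8 (rule 106): 010011111010
Gen 9 (rule 110): 110110001110
Gen 10 (rule 210): 010011010111

Answer: never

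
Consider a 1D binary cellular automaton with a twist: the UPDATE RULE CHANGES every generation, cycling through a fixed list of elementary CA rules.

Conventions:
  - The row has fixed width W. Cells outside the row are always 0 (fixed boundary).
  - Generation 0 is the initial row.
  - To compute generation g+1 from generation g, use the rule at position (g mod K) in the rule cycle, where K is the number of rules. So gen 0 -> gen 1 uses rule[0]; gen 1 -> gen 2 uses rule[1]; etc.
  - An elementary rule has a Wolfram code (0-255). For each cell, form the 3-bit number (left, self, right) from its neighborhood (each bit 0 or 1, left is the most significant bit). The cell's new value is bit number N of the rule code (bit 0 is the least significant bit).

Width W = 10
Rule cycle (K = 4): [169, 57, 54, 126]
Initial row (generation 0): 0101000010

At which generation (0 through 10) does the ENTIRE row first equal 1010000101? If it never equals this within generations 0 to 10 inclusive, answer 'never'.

Answer: 10

Derivation:
Gen 0: 0101000010
Gen 1 (rule 169): 0010011000
Gen 2 (rule 57): 1001010111
Gen 3 (rule 54): 1111111000
Gen 4 (rule 126): 1000001100
Gen 5 (rule 169): 0011101001
Gen 6 (rule 57): 1010010100
Gen 7 (rule 54): 1111111110
Gen 8 (rule 126): 1000000011
Gen 9 (rule 169): 0011111010
Gen 10 (rule 57): 1010000101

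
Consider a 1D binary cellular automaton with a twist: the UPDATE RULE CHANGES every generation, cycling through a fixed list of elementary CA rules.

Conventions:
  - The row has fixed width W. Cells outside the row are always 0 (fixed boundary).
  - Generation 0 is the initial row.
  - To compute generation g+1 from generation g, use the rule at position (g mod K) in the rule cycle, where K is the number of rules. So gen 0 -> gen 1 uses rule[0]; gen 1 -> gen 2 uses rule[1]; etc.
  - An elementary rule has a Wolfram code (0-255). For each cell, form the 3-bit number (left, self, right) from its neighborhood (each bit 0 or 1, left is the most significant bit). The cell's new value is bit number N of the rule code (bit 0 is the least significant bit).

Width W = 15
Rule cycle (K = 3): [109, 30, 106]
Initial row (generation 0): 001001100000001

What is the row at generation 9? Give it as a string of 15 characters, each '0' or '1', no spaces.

Gen 0: 001001100000001
Gen 1 (rule 109): 101001101111101
Gen 2 (rule 30): 101111001000001
Gen 3 (rule 106): 011001010000010
Gen 4 (rule 109): 011001110111010
Gen 5 (rule 30): 110111000100011
Gen 6 (rule 106): 111101001000111
Gen 7 (rule 109): 100111001010101
Gen 8 (rule 30): 111100111010101
Gen 9 (rule 106): 100101101101010

Answer: 100101101101010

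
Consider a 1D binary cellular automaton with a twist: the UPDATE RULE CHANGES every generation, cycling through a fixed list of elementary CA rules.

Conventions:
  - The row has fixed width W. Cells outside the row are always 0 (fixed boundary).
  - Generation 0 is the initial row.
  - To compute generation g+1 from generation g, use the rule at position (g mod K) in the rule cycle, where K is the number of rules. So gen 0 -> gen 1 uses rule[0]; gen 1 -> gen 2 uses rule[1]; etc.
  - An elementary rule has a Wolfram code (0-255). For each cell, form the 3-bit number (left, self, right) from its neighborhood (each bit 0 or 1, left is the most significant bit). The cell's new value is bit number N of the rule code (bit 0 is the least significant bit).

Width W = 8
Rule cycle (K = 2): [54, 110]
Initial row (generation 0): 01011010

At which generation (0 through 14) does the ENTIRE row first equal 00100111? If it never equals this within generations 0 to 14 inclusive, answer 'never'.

Gen 0: 01011010
Gen 1 (rule 54): 11100111
Gen 2 (rule 110): 10101101
Gen 3 (rule 54): 11110011
Gen 4 (rule 110): 10010111
Gen 5 (rule 54): 11111000
Gen 6 (rule 110): 10001000
Gen 7 (rule 54): 11011100
Gen 8 (rule 110): 11110100
Gen 9 (rule 54): 00001110
Gen 10 (rule 110): 00011010
Gen 11 (rule 54): 00100111
Gen 12 (rule 110): 01101101
Gen 13 (rule 54): 10010011
Gen 14 (rule 110): 10110111

Answer: 11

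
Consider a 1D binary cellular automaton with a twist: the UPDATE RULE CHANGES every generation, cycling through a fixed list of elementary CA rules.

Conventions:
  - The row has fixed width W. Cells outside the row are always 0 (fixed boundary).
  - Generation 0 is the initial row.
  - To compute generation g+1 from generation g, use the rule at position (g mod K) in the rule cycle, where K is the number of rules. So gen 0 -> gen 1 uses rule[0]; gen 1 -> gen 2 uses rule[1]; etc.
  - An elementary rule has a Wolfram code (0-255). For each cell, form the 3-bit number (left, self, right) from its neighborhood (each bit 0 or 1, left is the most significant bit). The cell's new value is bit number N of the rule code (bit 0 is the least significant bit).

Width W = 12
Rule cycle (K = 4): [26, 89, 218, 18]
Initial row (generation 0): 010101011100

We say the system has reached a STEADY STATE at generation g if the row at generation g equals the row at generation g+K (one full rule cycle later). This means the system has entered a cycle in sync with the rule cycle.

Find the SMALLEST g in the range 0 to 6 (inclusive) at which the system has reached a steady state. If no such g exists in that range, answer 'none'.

Answer: 4

Derivation:
Gen 0: 010101011100
Gen 1 (rule 26): 100000010010
Gen 2 (rule 89): 011111001001
Gen 3 (rule 218): 111111110110
Gen 4 (rule 18): 000000000001
Gen 5 (rule 26): 000000000010
Gen 6 (rule 89): 111111111001
Gen 7 (rule 218): 111111111110
Gen 8 (rule 18): 000000000001
Gen 9 (rule 26): 000000000010
Gen 10 (rule 89): 111111111001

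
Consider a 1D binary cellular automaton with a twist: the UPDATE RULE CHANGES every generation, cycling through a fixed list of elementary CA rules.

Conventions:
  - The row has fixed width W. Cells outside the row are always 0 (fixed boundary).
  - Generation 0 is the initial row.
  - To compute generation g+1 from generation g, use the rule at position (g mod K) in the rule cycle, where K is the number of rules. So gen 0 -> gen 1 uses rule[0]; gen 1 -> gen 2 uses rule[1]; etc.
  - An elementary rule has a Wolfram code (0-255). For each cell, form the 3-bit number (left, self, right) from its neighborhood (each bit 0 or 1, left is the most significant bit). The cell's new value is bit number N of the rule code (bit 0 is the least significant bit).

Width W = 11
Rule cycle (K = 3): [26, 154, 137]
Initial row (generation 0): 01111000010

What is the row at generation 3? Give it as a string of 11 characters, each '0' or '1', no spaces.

Gen 0: 01111000010
Gen 1 (rule 26): 11000100101
Gen 2 (rule 154): 10101011000
Gen 3 (rule 137): 00000010011

Answer: 00000010011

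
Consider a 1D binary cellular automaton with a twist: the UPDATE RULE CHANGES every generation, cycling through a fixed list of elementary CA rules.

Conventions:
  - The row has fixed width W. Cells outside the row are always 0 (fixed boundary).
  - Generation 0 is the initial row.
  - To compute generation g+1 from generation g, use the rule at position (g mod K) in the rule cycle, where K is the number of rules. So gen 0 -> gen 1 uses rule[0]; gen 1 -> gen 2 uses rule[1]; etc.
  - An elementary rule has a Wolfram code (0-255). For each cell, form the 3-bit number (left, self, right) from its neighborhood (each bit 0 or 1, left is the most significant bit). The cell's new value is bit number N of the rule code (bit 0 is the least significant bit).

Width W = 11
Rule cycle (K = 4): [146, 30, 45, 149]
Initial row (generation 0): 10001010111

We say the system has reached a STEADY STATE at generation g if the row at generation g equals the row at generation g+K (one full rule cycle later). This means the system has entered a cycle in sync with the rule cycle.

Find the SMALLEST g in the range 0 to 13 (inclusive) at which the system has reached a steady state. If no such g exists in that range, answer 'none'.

Answer: 0

Derivation:
Gen 0: 10001010111
Gen 1 (rule 146): 01010000010
Gen 2 (rule 30): 11011000111
Gen 3 (rule 45): 10110010100
Gen 4 (rule 149): 10001010111
Gen 5 (rule 146): 01010000010
Gen 6 (rule 30): 11011000111
Gen 7 (rule 45): 10110010100
Gen 8 (rule 149): 10001010111
Gen 9 (rule 146): 01010000010
Gen 10 (rule 30): 11011000111
Gen 11 (rule 45): 10110010100
Gen 12 (rule 149): 10001010111
Gen 13 (rule 146): 01010000010
Gen 14 (rule 30): 11011000111
Gen 15 (rule 45): 10110010100
Gen 16 (rule 149): 10001010111
Gen 17 (rule 146): 01010000010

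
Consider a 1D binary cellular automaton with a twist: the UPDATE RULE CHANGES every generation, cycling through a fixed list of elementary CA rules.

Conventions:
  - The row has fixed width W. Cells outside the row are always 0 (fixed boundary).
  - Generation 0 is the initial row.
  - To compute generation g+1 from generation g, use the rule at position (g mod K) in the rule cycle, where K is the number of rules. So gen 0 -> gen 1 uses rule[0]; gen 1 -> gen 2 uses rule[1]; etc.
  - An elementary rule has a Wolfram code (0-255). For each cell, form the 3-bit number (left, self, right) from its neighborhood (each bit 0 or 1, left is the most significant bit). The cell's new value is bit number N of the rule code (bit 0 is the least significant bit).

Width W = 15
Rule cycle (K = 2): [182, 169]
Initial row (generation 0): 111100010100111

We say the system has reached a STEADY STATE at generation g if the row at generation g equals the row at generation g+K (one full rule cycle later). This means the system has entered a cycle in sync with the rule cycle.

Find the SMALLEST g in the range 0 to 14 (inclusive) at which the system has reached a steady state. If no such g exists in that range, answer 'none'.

Gen 0: 111100010100111
Gen 1 (rule 182): 011010111111010
Gen 2 (rule 169): 010101111110100
Gen 3 (rule 182): 111110111101110
Gen 4 (rule 169): 111101111011100
Gen 5 (rule 182): 011010110101010
Gen 6 (rule 169): 010101101010100
Gen 7 (rule 182): 111110011111110
Gen 8 (rule 169): 111100011111100
Gen 9 (rule 182): 011010101111010
Gen 10 (rule 169): 010101011110100
Gen 11 (rule 182): 111111101101110
Gen 12 (rule 169): 111111011011100
Gen 13 (rule 182): 011110100101010
Gen 14 (rule 169): 011101000010100
Gen 15 (rule 182): 101011100111110
Gen 16 (rule 169): 010111000111100

Answer: none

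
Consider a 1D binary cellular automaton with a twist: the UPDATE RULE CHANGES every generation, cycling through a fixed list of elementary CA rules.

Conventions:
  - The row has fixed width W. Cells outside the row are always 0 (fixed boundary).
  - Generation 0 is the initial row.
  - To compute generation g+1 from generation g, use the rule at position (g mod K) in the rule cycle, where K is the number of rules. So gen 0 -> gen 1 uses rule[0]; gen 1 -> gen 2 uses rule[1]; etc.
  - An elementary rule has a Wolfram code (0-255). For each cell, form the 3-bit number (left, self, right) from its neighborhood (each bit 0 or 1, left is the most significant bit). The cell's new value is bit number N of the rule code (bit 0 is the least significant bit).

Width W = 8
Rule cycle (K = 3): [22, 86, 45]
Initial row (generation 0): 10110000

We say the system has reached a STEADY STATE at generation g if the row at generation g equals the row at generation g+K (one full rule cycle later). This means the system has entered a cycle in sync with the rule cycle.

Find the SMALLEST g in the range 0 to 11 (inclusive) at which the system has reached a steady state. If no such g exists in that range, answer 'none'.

Gen 0: 10110000
Gen 1 (rule 22): 10001000
Gen 2 (rule 86): 11011100
Gen 3 (rule 45): 10110001
Gen 4 (rule 22): 10001011
Gen 5 (rule 86): 11011001
Gen 6 (rule 45): 10110001
Gen 7 (rule 22): 10001011
Gen 8 (rule 86): 11011001
Gen 9 (rule 45): 10110001
Gen 10 (rule 22): 10001011
Gen 11 (rule 86): 11011001
Gen 12 (rule 45): 10110001
Gen 13 (rule 22): 10001011
Gen 14 (rule 86): 11011001

Answer: 3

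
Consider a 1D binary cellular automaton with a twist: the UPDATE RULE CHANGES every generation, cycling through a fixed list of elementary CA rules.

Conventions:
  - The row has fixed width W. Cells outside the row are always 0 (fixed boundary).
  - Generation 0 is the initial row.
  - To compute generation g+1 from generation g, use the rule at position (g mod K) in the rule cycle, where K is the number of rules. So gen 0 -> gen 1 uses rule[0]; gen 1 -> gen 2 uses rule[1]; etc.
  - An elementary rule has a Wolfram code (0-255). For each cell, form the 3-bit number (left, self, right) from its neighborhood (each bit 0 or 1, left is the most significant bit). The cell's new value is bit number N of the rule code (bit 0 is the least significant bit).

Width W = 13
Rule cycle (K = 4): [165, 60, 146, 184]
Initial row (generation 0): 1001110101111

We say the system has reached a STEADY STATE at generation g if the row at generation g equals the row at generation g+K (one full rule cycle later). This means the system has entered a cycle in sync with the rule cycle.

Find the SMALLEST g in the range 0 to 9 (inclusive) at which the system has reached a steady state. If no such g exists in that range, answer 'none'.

Gen 0: 1001110101111
Gen 1 (rule 165): 1000101110110
Gen 2 (rule 60): 1100111001101
Gen 3 (rule 146): 0011010110000
Gen 4 (rule 184): 0010101101000
Gen 5 (rule 165): 1011110011011
Gen 6 (rule 60): 1110001010110
Gen 7 (rule 146): 0101010000001
Gen 8 (rule 184): 0010101000000
Gen 9 (rule 165): 1011111011111
Gen 10 (rule 60): 1110000110000
Gen 11 (rule 146): 0101001001000
Gen 12 (rule 184): 0010100100100
Gen 13 (rule 165): 1011100100101

Answer: none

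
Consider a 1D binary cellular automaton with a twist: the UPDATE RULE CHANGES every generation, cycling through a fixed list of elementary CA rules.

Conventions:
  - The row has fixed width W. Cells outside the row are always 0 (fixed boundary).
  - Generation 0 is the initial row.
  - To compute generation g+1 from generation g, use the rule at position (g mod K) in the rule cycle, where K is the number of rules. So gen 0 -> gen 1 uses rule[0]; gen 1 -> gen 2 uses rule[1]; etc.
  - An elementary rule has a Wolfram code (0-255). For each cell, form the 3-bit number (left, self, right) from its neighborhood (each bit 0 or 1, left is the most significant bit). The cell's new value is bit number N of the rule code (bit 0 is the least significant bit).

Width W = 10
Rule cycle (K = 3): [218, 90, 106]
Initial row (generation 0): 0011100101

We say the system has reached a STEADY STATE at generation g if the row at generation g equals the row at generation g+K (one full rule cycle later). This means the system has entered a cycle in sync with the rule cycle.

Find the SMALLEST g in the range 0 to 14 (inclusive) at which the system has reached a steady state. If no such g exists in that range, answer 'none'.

Gen 0: 0011100101
Gen 1 (rule 218): 0111111000
Gen 2 (rule 90): 1100001100
Gen 3 (rule 106): 1100011100
Gen 4 (rule 218): 1110111110
Gen 5 (rule 90): 1010100011
Gen 6 (rule 106): 0101000111
Gen 7 (rule 218): 1000101111
Gen 8 (rule 90): 0101001001
Gen 9 (rule 106): 1010010010
Gen 10 (rule 218): 0001101101
Gen 11 (rule 90): 0011101100
Gen 12 (rule 106): 0110111100
Gen 13 (rule 218): 1110111110
Gen 14 (rule 90): 1010100011
Gen 15 (rule 106): 0101000111
Gen 16 (rule 218): 1000101111
Gen 17 (rule 90): 0101001001

Answer: none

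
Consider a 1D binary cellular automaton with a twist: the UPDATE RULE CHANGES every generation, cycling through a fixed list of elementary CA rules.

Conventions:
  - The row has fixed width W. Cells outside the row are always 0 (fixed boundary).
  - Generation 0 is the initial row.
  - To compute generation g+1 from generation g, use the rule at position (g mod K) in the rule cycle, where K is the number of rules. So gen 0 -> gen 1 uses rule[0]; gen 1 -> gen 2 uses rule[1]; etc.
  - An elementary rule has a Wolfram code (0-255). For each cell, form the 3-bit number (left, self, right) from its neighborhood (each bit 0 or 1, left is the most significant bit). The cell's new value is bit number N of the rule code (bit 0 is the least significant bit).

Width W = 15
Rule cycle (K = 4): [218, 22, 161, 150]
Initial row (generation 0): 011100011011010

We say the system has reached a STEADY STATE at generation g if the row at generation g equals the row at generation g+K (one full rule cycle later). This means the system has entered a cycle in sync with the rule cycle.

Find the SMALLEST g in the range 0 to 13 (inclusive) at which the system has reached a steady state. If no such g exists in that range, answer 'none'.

Gen 0: 011100011011010
Gen 1 (rule 218): 111110111011001
Gen 2 (rule 22): 000000000000111
Gen 3 (rule 161): 111111111110010
Gen 4 (rule 150): 011111111101111
Gen 5 (rule 218): 111111111101111
Gen 6 (rule 22): 000000000000000
Gen 7 (rule 161): 111111111111111
Gen 8 (rule 150): 011111111111110
Gen 9 (rule 218): 111111111111111
Gen 10 (rule 22): 000000000000000
Gen 11 (rule 161): 111111111111111
Gen 12 (rule 150): 011111111111110
Gen 13 (rule 218): 111111111111111
Gen 14 (rule 22): 000000000000000
Gen 15 (rule 161): 111111111111111
Gen 16 (rule 150): 011111111111110
Gen 17 (rule 218): 111111111111111

Answer: 6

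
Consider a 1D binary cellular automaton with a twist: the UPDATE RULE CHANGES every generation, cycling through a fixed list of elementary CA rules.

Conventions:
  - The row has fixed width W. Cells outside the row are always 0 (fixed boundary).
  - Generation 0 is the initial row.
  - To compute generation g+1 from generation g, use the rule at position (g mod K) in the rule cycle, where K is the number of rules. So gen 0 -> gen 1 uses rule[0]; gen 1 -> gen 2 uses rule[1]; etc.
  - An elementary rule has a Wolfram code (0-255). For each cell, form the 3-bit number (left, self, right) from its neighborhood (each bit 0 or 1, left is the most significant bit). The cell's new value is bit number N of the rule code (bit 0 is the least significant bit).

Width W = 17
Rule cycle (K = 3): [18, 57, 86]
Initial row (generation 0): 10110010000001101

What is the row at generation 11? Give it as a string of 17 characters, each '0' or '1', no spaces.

Answer: 11100101100111001

Derivation:
Gen 0: 10110010000001101
Gen 1 (rule 18): 00001101000010000
Gen 2 (rule 57): 11101010111001111
Gen 3 (rule 86): 00101010001110001
Gen 4 (rule 18): 01000001010001010
Gen 5 (rule 57): 00111100101100101
Gen 6 (rule 86): 01000111100111101
Gen 7 (rule 18): 10101000011000000
Gen 8 (rule 57): 01010111010111111
Gen 9 (rule 86): 11010001010000001
Gen 10 (rule 18): 00001010001000010
Gen 11 (rule 57): 11100101100111001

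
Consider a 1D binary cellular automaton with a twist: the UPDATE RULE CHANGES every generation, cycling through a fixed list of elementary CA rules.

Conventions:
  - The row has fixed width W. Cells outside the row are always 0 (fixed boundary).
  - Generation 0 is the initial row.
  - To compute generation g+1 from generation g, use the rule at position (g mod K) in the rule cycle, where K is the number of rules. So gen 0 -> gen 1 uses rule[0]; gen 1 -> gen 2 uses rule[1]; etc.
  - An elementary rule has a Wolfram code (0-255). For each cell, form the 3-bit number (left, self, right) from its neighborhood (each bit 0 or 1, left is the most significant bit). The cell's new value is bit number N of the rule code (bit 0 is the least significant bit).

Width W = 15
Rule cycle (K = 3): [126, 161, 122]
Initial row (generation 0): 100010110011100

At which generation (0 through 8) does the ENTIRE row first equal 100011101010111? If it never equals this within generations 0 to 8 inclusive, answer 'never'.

Answer: never

Derivation:
Gen 0: 100010110011100
Gen 1 (rule 126): 110111111110110
Gen 2 (rule 161): 001011111101000
Gen 3 (rule 122): 010110000110100
Gen 4 (rule 126): 111111001111110
Gen 5 (rule 161): 011110000111100
Gen 6 (rule 122): 110011001100110
Gen 7 (rule 126): 111111111111111
Gen 8 (rule 161): 011111111111110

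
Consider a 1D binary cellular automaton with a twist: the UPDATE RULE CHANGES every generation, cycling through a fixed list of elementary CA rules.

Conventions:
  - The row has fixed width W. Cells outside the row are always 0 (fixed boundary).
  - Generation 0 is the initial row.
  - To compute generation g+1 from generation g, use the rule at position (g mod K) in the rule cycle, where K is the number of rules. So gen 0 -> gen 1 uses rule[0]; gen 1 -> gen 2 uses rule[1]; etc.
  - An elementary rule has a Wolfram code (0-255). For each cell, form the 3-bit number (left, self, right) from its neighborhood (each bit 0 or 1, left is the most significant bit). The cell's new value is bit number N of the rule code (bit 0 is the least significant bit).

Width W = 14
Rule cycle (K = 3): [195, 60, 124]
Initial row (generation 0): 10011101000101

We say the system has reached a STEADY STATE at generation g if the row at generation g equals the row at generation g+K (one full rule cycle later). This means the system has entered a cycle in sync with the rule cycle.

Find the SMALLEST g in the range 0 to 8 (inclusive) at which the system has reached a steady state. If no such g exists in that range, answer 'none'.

Answer: none

Derivation:
Gen 0: 10011101000101
Gen 1 (rule 195): 00101100011000
Gen 2 (rule 60): 00111010010100
Gen 3 (rule 124): 00101111011110
Gen 4 (rule 195): 11000111001110
Gen 5 (rule 60): 10100100101001
Gen 6 (rule 124): 11110110111101
Gen 7 (rule 195): 01110010011100
Gen 8 (rule 60): 01001011010010
Gen 9 (rule 124): 01101111111011
Gen 10 (rule 195): 10100111111001
Gen 11 (rule 60): 11110100000101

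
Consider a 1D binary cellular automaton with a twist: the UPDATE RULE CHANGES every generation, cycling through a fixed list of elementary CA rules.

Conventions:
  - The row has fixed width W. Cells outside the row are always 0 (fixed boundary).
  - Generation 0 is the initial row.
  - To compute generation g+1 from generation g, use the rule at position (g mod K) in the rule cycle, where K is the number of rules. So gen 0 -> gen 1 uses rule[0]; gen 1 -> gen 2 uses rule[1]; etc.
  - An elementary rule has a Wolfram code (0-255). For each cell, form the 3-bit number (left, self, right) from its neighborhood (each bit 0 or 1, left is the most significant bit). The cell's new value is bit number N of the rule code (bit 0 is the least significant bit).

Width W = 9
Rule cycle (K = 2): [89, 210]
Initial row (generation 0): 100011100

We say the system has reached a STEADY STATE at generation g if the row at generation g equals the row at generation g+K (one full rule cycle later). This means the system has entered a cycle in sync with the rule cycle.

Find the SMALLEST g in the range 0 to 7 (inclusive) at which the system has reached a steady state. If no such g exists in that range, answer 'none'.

Answer: none

Derivation:
Gen 0: 100011100
Gen 1 (rule 89): 011010111
Gen 2 (rule 210): 101000011
Gen 3 (rule 89): 000111011
Gen 4 (rule 210): 001011001
Gen 5 (rule 89): 100011100
Gen 6 (rule 210): 010101110
Gen 7 (rule 89): 000001011
Gen 8 (rule 210): 000010001
Gen 9 (rule 89): 111001100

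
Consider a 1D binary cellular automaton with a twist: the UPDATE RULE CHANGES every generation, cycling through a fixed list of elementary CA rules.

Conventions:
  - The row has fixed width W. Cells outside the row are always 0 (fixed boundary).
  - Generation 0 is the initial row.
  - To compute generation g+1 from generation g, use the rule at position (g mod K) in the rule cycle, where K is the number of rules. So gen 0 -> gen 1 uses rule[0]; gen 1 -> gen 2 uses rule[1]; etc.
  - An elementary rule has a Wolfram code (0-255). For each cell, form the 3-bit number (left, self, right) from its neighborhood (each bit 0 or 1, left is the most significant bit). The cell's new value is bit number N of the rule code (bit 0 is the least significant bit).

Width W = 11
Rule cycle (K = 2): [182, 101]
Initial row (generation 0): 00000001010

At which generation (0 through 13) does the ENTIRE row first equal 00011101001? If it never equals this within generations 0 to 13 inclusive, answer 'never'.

Answer: 4

Derivation:
Gen 0: 00000001010
Gen 1 (rule 182): 00000011111
Gen 2 (rule 101): 11111000001
Gen 3 (rule 182): 01110100011
Gen 4 (rule 101): 00011101001
Gen 5 (rule 182): 00101011111
Gen 6 (rule 101): 10111100001
Gen 7 (rule 182): 11011010011
Gen 8 (rule 101): 01101110001
Gen 9 (rule 182): 10010101011
Gen 10 (rule 101): 10011111101
Gen 11 (rule 182): 11101111011
Gen 12 (rule 101): 00110001101
Gen 13 (rule 182): 01001010011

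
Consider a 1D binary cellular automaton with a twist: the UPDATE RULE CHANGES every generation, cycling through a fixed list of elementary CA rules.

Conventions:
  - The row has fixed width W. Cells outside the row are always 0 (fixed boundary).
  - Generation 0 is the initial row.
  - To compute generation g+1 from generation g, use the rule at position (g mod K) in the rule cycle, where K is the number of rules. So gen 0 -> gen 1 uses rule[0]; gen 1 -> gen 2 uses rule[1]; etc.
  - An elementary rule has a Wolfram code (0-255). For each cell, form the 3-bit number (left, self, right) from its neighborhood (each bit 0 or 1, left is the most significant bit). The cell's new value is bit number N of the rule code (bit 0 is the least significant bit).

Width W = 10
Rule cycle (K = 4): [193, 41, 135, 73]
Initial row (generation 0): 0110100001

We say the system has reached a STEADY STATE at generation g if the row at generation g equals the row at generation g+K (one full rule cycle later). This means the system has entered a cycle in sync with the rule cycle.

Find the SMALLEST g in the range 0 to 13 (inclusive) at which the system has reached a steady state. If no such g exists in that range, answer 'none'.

Answer: none

Derivation:
Gen 0: 0110100001
Gen 1 (rule 193): 0010001100
Gen 2 (rule 41): 1000101001
Gen 3 (rule 135): 1011101011
Gen 4 (rule 73): 0010100011
Gen 5 (rule 193): 1000001001
Gen 6 (rule 41): 0011100000
Gen 7 (rule 135): 1101001111
Gen 8 (rule 73): 1100001001
Gen 9 (rule 193): 0101100000
Gen 10 (rule 41): 0011001111
Gen 11 (rule 135): 1100010110
Gen 12 (rule 73): 1101000110
Gen 13 (rule 193): 0100010010
Gen 14 (rule 41): 0001000000
Gen 15 (rule 135): 1111011111
Gen 16 (rule 73): 1001010001
Gen 17 (rule 193): 0000000100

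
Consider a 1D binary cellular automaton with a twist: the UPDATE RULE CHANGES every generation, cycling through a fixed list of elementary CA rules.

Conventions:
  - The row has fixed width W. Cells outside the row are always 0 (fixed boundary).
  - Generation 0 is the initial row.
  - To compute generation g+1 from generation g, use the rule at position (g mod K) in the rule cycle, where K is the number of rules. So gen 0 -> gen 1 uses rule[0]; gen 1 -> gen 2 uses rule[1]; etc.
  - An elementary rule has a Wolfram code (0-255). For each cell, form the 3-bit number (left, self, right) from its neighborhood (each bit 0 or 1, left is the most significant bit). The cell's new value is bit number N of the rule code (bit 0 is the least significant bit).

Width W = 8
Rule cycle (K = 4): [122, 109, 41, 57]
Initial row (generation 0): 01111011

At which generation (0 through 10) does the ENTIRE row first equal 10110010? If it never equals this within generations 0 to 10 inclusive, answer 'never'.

Answer: 7

Derivation:
Gen 0: 01111011
Gen 1 (rule 122): 11001111
Gen 2 (rule 109): 11001001
Gen 3 (rule 41): 10000000
Gen 4 (rule 57): 01111111
Gen 5 (rule 122): 11000001
Gen 6 (rule 109): 11011101
Gen 7 (rule 41): 10110010
Gen 8 (rule 57): 01101001
Gen 9 (rule 122): 11110110
Gen 10 (rule 109): 10011110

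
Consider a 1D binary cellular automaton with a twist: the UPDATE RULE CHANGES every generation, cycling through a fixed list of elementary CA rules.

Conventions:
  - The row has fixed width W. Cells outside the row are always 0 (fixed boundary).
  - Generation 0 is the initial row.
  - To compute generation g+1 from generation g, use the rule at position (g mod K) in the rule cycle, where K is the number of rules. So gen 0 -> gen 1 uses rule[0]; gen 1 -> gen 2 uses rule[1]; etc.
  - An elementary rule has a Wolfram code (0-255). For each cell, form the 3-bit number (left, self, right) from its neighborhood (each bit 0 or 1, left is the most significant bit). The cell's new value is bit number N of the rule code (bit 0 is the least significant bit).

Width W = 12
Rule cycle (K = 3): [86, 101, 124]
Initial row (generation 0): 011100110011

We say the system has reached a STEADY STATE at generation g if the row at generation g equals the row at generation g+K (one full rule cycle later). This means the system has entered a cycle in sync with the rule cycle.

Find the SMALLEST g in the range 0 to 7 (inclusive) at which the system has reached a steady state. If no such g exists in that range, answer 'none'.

Answer: none

Derivation:
Gen 0: 011100110011
Gen 1 (rule 86): 100111011101
Gen 2 (rule 101): 100001100111
Gen 3 (rule 124): 110001110101
Gen 4 (rule 86): 011010010101
Gen 5 (rule 101): 001110011111
Gen 6 (rule 124): 001011010001
Gen 7 (rule 86): 011001011011
Gen 8 (rule 101): 001001101101
Gen 9 (rule 124): 001101111111
Gen 10 (rule 86): 010100000001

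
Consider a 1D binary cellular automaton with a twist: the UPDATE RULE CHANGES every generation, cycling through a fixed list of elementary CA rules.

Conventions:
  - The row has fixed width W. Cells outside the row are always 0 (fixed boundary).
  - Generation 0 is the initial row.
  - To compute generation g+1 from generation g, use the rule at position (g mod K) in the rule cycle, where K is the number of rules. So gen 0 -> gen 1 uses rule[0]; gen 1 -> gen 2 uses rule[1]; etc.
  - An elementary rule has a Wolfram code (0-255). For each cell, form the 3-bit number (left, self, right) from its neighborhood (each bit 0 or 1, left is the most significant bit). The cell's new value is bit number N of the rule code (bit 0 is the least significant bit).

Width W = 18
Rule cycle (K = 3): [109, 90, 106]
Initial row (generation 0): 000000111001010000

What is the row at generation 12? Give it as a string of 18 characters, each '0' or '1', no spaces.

Gen 0: 000000111001010000
Gen 1 (rule 109): 111110101001110111
Gen 2 (rule 90): 100010000111010101
Gen 3 (rule 106): 000100001101101010
Gen 4 (rule 109): 110101101111111110
Gen 5 (rule 90): 110001101000000011
Gen 6 (rule 106): 110011110000000111
Gen 7 (rule 109): 110010010111110101
Gen 8 (rule 90): 111101100100010000
Gen 9 (rule 106): 100111101000100000
Gen 10 (rule 109): 100100111010101111
Gen 11 (rule 90): 011011101000001001
Gen 12 (rule 106): 111110110000010010

Answer: 111110110000010010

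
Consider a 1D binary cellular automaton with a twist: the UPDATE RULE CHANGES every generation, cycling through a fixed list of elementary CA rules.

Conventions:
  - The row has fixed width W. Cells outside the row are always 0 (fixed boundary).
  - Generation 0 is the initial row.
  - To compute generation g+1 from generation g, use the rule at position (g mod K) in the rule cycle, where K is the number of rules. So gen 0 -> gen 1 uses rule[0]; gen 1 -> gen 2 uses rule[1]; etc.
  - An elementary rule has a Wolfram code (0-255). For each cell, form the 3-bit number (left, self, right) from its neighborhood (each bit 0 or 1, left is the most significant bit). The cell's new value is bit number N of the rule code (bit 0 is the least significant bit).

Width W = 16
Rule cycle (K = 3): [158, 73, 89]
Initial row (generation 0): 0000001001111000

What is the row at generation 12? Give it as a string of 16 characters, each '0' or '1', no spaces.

Answer: 0000000111111011

Derivation:
Gen 0: 0000001001111000
Gen 1 (rule 158): 0000011111110100
Gen 2 (rule 73): 1111010000010001
Gen 3 (rule 89): 1001001111001100
Gen 4 (rule 158): 1111111110111010
Gen 5 (rule 73): 1000000010101000
Gen 6 (rule 89): 0111111000000111
Gen 7 (rule 158): 1111110100001110
Gen 8 (rule 73): 1000010001101010
Gen 9 (rule 89): 0111001101100001
Gen 10 (rule 158): 1110111001010011
Gen 11 (rule 73): 1010101000000011
Gen 12 (rule 89): 0000000111111011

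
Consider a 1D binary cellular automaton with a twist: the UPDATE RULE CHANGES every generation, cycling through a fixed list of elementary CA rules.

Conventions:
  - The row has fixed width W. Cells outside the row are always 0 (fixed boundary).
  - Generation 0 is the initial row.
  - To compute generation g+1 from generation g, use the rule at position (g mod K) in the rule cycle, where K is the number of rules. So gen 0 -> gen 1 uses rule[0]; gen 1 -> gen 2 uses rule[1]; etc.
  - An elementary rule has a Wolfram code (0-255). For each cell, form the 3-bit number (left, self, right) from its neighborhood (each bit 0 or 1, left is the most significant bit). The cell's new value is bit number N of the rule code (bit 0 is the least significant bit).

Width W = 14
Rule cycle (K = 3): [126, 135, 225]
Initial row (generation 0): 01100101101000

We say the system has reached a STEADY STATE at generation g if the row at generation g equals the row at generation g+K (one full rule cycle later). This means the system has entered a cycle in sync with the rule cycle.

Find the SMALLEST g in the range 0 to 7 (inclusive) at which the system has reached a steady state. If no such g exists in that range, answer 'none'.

Gen 0: 01100101101000
Gen 1 (rule 126): 11111111111100
Gen 2 (rule 135): 01111111111001
Gen 3 (rule 225): 00111111111000
Gen 4 (rule 126): 01100000001100
Gen 5 (rule 135): 10001111110001
Gen 6 (rule 225): 00100111110100
Gen 7 (rule 126): 01111100011110
Gen 8 (rule 135): 10111001101100
Gen 9 (rule 225): 01011000110101
Gen 10 (rule 126): 11111101111111

Answer: none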